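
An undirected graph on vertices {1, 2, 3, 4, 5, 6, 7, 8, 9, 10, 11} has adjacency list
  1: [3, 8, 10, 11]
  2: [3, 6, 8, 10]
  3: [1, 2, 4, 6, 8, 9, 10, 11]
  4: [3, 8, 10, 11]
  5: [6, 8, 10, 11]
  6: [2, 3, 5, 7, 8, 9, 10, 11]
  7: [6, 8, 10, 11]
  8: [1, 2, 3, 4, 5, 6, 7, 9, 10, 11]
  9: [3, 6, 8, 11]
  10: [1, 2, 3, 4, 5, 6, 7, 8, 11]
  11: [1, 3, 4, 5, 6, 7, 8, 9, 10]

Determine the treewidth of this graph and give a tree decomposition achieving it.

Every bag has size at most 5, so the width is 5 − 1 = 4 and tw(G) ≤ 4. Conversely, {3, 6, 8, 9, 11} is a clique of size 5, and the vertices of any clique must share a bag in every tree decomposition; so some bag has ≥ 5 vertices and tw(G) ≥ 4. Therefore the treewidth is 4.

Treewidth 4.
Bags: B1 = {1, 3, 8, 10, 11}  B2 = {3, 6, 8, 10, 11}  B3 = {2, 3, 6, 8, 10}  B4 = {3, 4, 8, 10, 11}  B5 = {6, 7, 8, 10, 11}  B6 = {3, 6, 8, 9, 11}  B7 = {5, 6, 8, 10, 11}
Tree: B1–B2, B2–B3, B2–B4, B2–B5, B2–B6, B5–B7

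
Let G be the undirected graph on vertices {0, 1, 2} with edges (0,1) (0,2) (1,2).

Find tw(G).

A width-2 tree decomposition is:
Bags: B1 = {0, 1, 2}
Tree: (single bag)
With just one bag of size 3, the width is 3 − 1 = 2, so tw(G) ≤ 2. On the other hand G contains the 3-clique {0, 1, 2}. A clique must lie in a single bag of any decomposition, so no decomposition can have width below 2. Combining the bounds, tw(G) = 2.

2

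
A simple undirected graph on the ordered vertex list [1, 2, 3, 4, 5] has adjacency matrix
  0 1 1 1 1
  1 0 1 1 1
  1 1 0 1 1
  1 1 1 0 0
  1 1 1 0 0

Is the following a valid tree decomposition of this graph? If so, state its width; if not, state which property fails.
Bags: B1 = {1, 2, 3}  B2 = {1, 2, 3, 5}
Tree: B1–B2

A tree decomposition must satisfy three properties: every vertex lies in some bag; for every edge, both endpoints lie together in some bag; and for every vertex, the bags containing it form a connected subtree. Here vertex 4 appears in no bag, so the decomposition is invalid.

No — vertex 4 appears in no bag.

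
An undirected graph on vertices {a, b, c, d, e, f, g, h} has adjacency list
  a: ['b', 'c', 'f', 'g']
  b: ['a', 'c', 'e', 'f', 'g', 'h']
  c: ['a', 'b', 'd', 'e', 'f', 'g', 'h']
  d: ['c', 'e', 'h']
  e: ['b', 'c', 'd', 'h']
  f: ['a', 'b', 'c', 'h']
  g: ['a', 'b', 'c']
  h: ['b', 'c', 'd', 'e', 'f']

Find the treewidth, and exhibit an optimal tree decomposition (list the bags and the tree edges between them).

The largest bag has 4 vertices, giving width 3; this decomposition certifies tw(G) ≤ 3. On the other hand G contains the 4-clique {c, d, e, h}. A clique must lie in a single bag of any decomposition, so no decomposition can have width below 3. Therefore the treewidth is 3.

Treewidth 3.
One such decomposition:
Bags: B1 = {a, b, c, g}  B2 = {a, b, c, f}  B3 = {b, c, f, h}  B4 = {b, c, e, h}  B5 = {c, d, e, h}
Tree: B1–B2, B2–B3, B3–B4, B4–B5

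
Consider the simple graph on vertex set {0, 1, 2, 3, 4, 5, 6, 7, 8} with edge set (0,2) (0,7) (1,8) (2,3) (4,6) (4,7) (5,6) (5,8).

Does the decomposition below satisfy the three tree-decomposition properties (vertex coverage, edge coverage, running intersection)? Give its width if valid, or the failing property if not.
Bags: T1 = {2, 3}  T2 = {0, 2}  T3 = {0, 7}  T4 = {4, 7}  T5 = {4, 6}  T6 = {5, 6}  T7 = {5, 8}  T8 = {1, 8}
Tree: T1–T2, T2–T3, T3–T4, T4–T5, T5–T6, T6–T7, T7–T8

Yes; width 1.

Vertex coverage: the bags together contain {0, 1, 2, 3, 4, 5, 6, 7, 8}, the full vertex set. Edge coverage: each edge of G has both endpoints in at least one bag. Running intersection: for every vertex, the bags containing it form a connected subtree. All three properties hold, so this is a valid tree decomposition of width max|bag| − 1 = 1, and hence tw(G) ≤ 1.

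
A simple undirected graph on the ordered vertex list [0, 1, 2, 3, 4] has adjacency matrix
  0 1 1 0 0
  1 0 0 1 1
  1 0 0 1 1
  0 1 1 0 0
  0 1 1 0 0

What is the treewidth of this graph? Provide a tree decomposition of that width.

Each bag holds 3 vertices, so the decomposition has width 2, which upper-bounds the treewidth. Since 2–0–1–4–2 is a cycle in G, G is not acyclic. Forests are exactly the graphs of treewidth ≤ 1, so tw(G) ≥ 2. Therefore the treewidth is 2.

Treewidth 2.
One such decomposition:
Bags: B1 = {0, 1, 2}  B2 = {1, 2, 4}  B3 = {1, 2, 3}
Tree: B1–B2, B2–B3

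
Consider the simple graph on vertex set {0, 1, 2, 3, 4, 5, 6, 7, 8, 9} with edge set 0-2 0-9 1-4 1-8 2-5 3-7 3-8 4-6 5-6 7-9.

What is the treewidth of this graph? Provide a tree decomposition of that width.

The largest bag has 3 vertices, giving width 2; this decomposition certifies tw(G) ≤ 2. For the lower bound, G contains the cycle 0–2–5–6–4–1–8–3–7–9–0, so G is not a forest; only forests have treewidth ≤ 1, hence tw(G) ≥ 2. The upper and lower bounds meet at 2, so that is the treewidth.

Treewidth 2.
One optimal decomposition is:
Bags: B1 = {0, 2, 5}  B2 = {0, 5, 6}  B3 = {0, 4, 6}  B4 = {0, 1, 4}  B5 = {0, 1, 8}  B6 = {0, 3, 8}  B7 = {0, 3, 7}  B8 = {0, 7, 9}
Tree: B1–B2, B2–B3, B3–B4, B4–B5, B5–B6, B6–B7, B7–B8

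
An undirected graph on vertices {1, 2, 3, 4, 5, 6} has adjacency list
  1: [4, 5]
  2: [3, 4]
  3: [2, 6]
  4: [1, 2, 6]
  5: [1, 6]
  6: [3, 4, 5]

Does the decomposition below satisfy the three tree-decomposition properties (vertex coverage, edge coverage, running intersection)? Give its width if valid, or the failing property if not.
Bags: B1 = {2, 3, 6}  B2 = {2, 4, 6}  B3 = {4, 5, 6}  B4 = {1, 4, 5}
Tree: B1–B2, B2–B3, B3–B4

Yes; width 2.

Every vertex of G appears in some bag (union = {1, 2, 3, 4, 5, 6}); every edge is covered by a bag; and for each vertex v the set of bags containing v is connected in the bag tree. The decomposition is therefore valid. The largest bag has 3 vertices, so the width is 2.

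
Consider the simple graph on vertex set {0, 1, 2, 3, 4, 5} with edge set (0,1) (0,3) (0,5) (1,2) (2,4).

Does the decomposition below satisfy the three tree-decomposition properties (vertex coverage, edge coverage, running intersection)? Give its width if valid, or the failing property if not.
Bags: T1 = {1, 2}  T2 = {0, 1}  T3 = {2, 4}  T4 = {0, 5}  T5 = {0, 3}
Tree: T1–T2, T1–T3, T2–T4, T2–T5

Checking the three conditions: (i) the bags cover all of {0, 1, 2, 3, 4, 5}; (ii) for each edge, some bag contains both endpoints; (iii) the bags containing any fixed vertex form a subtree. All hold, so the decomposition is valid with width 2 − 1 = 1.

Yes; width 1.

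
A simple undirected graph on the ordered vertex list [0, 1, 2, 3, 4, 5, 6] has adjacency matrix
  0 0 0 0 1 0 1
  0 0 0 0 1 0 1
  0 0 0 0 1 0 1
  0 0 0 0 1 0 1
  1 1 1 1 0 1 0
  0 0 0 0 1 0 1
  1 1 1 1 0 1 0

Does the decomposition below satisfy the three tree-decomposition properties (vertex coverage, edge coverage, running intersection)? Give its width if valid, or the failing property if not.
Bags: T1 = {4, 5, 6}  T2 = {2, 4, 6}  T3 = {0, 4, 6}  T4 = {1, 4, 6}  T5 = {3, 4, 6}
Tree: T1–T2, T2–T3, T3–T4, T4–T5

Checking the three conditions: (i) the bags cover all of {0, 1, 2, 3, 4, 5, 6}; (ii) for each edge, some bag contains both endpoints; (iii) the bags containing any fixed vertex form a subtree. All hold, so the decomposition is valid with width 3 − 1 = 2.

Yes; width 2.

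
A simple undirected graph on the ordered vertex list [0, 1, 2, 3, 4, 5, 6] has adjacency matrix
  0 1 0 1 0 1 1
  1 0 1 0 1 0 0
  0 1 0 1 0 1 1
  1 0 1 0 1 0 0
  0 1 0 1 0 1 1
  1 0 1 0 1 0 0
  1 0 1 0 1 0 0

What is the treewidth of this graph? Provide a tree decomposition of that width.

Every bag has size at most 4, so the width is 4 − 1 = 3 and tw(G) ≤ 3. For the lower bound: the 4 vertex sets {0,6}, {3,4}, {2}, {5} are disjoint, each induces a connected subgraph, and every pair is joined by at least one edge of G. Contracting each set to a single vertex therefore yields K_{4} as a minor, and since treewidth is minor-monotone, tw(G) ≥ tw(K_{4}) = 3. The upper and lower bounds meet at 3, so that is the treewidth.

Treewidth 3.
One optimal decomposition is:
Bags: B1 = {0, 2, 4, 6}  B2 = {0, 2, 3, 4}  B3 = {0, 2, 4, 5}  B4 = {0, 1, 2, 4}
Tree: B1–B2, B2–B3, B3–B4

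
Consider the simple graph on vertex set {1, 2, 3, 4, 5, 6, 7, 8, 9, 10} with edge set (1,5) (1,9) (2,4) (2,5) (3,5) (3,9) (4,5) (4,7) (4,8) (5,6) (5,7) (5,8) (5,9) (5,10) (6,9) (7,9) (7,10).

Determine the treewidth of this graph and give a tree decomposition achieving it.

Treewidth 2.
One such decomposition:
Bags: B1 = {4, 5, 7}  B2 = {5, 7, 10}  B3 = {5, 7, 9}  B4 = {2, 4, 5}  B5 = {5, 6, 9}  B6 = {1, 5, 9}  B7 = {3, 5, 9}  B8 = {4, 5, 8}
Tree: B1–B2, B1–B3, B1–B4, B3–B5, B3–B6, B5–B7, B1–B8

Every bag has size at most 3, so the width is 3 − 1 = 2 and tw(G) ≤ 2. Conversely, {2, 4, 5} is a clique of size 3, and the vertices of any clique must share a bag in every tree decomposition; so some bag has ≥ 3 vertices and tw(G) ≥ 2. Therefore the treewidth is 2.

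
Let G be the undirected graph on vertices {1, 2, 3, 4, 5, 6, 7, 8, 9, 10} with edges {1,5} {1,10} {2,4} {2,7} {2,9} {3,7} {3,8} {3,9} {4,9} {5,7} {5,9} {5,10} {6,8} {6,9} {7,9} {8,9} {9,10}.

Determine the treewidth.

A width-2 tree decomposition is:
Bags: B1 = {3, 7, 9}  B2 = {3, 8, 9}  B3 = {5, 7, 9}  B4 = {5, 9, 10}  B5 = {1, 5, 10}  B6 = {2, 7, 9}  B7 = {2, 4, 9}  B8 = {6, 8, 9}
Tree: B1–B2, B1–B3, B3–B4, B4–B5, B3–B6, B6–B7, B2–B8
The largest bag has 3 vertices, giving width 2; this decomposition certifies tw(G) ≤ 2. Conversely, {1, 5, 10} is a clique of size 3, and the vertices of any clique must share a bag in every tree decomposition; so some bag has ≥ 3 vertices and tw(G) ≥ 2. The upper and lower bounds meet at 2, so that is the treewidth.

2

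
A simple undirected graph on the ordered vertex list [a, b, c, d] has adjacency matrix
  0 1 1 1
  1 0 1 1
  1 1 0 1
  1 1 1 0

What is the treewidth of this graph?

3

A width-3 tree decomposition is:
Bags: B1 = {a, b, c, d}
Tree: (single bag)
A single bag containing all 4 vertices is trivially a valid decomposition of width 3. Conversely, {a, b, c, d} is a clique of size 4, and the vertices of any clique must share a bag in every tree decomposition; so some bag has ≥ 4 vertices and tw(G) ≥ 3. The upper and lower bounds meet at 3, so that is the treewidth.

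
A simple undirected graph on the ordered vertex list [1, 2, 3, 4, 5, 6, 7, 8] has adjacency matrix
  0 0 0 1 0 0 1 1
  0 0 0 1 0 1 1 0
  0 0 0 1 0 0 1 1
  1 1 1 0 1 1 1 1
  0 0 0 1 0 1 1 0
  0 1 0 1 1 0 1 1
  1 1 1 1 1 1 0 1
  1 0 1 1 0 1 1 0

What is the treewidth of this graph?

3

A width-3 tree decomposition is:
Bags: B1 = {4, 5, 6, 7}  B2 = {4, 6, 7, 8}  B3 = {1, 4, 7, 8}  B4 = {2, 4, 6, 7}  B5 = {3, 4, 7, 8}
Tree: B1–B2, B2–B3, B1–B4, B3–B5
Every bag has size at most 4, so the width is 4 − 1 = 3 and tw(G) ≤ 3. On the other hand G contains the 4-clique {1, 4, 7, 8}. A clique must lie in a single bag of any decomposition, so no decomposition can have width below 3. The upper and lower bounds meet at 3, so that is the treewidth.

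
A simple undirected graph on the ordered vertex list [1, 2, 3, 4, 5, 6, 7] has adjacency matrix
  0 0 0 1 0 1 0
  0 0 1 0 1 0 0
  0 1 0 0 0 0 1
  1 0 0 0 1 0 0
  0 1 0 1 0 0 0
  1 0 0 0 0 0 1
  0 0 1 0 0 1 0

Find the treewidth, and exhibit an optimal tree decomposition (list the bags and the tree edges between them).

Treewidth 2.
One optimal decomposition is:
Bags: B1 = {2, 3, 5}  B2 = {3, 4, 5}  B3 = {1, 3, 4}  B4 = {1, 3, 6}  B5 = {3, 6, 7}
Tree: B1–B2, B2–B3, B3–B4, B4–B5

Every bag has size at most 3, so the width is 3 − 1 = 2 and tw(G) ≤ 2. Since 3–2–5–4–1–6–7–3 is a cycle in G, G is not acyclic. Forests are exactly the graphs of treewidth ≤ 1, so tw(G) ≥ 2. Hence tw(G) = 2 exactly.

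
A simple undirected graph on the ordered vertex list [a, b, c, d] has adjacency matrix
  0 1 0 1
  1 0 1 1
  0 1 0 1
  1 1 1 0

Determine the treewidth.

2

A width-2 tree decomposition is:
Bags: B1 = {b, c, d}  B2 = {a, b, d}
Tree: B1–B2
The largest bag has 3 vertices, giving width 2; this decomposition certifies tw(G) ≤ 2. On the other hand G contains the 3-clique {b, c, d}. A clique must lie in a single bag of any decomposition, so no decomposition can have width below 2. Combining the bounds, tw(G) = 2.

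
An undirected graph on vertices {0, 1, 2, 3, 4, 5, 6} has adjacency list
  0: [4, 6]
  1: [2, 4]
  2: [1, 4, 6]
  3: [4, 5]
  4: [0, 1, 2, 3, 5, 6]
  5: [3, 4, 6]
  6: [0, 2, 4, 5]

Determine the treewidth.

2

A width-2 tree decomposition is:
Bags: B1 = {4, 5, 6}  B2 = {0, 4, 6}  B3 = {2, 4, 6}  B4 = {3, 4, 5}  B5 = {1, 2, 4}
Tree: B1–B2, B1–B3, B1–B4, B3–B5
Each bag holds 3 vertices, so the decomposition has width 2, which upper-bounds the treewidth. Conversely, {1, 2, 4} is a clique of size 3, and the vertices of any clique must share a bag in every tree decomposition; so some bag has ≥ 3 vertices and tw(G) ≥ 2. The upper and lower bounds meet at 2, so that is the treewidth.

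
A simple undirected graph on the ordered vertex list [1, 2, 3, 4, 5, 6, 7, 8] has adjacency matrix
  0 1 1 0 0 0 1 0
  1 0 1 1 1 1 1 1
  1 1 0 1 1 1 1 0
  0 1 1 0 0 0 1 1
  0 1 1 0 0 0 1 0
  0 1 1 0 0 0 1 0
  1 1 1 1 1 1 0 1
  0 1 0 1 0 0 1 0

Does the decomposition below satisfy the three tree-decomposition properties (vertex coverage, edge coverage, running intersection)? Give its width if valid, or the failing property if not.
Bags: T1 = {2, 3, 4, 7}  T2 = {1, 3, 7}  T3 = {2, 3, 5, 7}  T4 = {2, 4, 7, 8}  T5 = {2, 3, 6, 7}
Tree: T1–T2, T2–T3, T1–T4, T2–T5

No — edge (2,1) lies in no bag.

A tree decomposition must satisfy three properties: every vertex lies in some bag; for every edge, both endpoints lie together in some bag; and for every vertex, the bags containing it form a connected subtree. Here edge (2,1) lies in no bag, so the decomposition is invalid.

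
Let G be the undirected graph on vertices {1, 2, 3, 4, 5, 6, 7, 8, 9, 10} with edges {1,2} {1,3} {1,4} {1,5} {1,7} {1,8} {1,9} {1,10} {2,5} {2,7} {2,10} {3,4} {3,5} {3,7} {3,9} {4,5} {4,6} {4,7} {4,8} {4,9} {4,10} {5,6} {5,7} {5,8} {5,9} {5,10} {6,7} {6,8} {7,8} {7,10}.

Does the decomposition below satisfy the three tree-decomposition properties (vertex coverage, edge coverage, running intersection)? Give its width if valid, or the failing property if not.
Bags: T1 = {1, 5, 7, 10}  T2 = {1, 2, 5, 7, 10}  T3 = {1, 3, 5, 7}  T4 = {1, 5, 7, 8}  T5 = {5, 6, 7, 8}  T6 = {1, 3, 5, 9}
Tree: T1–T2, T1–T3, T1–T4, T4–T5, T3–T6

A tree decomposition must satisfy three properties: every vertex lies in some bag; for every edge, both endpoints lie together in some bag; and for every vertex, the bags containing it form a connected subtree. Here vertex 4 appears in no bag, so the decomposition is invalid.

No — vertex 4 appears in no bag.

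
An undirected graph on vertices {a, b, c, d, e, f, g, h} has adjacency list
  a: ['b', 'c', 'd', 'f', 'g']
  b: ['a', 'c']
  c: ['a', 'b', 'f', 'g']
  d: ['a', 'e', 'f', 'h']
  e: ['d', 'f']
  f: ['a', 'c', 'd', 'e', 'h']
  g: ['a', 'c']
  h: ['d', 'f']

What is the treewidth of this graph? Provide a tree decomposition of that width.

Every bag has size at most 3, so the width is 3 − 1 = 2 and tw(G) ≤ 2. Conversely, {a, c, g} is a clique of size 3, and the vertices of any clique must share a bag in every tree decomposition; so some bag has ≥ 3 vertices and tw(G) ≥ 2. Hence tw(G) = 2 exactly.

Treewidth 2.
One such decomposition:
Bags: B1 = {a, c, f}  B2 = {a, d, f}  B3 = {d, f, h}  B4 = {d, e, f}  B5 = {a, b, c}  B6 = {a, c, g}
Tree: B1–B2, B2–B3, B2–B4, B1–B5, B5–B6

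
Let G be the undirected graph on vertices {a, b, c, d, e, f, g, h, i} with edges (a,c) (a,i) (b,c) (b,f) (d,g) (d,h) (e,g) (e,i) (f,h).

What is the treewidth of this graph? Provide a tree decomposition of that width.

Treewidth 2.
One such decomposition:
Bags: B1 = {d, g, h}  B2 = {f, g, h}  B3 = {b, f, g}  B4 = {b, c, g}  B5 = {a, c, g}  B6 = {a, g, i}  B7 = {e, g, i}
Tree: B1–B2, B2–B3, B3–B4, B4–B5, B5–B6, B6–B7

Each bag holds 3 vertices, so the decomposition has width 2, which upper-bounds the treewidth. Since g–d–h–f–b–c–a–i–e–g is a cycle in G, G is not acyclic. Forests are exactly the graphs of treewidth ≤ 1, so tw(G) ≥ 2. Hence tw(G) = 2 exactly.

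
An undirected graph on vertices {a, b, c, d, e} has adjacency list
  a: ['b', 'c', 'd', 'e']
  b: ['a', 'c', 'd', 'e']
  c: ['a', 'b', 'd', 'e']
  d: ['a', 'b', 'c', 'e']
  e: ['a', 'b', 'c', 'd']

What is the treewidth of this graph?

4

A width-4 tree decomposition is:
Bags: B1 = {a, b, c, d, e}
Tree: (single bag)
A single bag containing all 5 vertices is trivially a valid decomposition of width 4. Conversely, {a, b, c, d, e} is a clique of size 5, and the vertices of any clique must share a bag in every tree decomposition; so some bag has ≥ 5 vertices and tw(G) ≥ 4. Hence tw(G) = 4 exactly.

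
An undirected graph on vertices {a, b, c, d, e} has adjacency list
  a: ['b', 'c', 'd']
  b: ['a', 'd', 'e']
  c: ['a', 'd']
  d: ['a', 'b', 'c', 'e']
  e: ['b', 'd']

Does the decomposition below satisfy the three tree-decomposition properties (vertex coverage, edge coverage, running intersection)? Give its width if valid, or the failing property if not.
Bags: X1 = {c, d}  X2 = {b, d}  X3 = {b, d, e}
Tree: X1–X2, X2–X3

No — vertex a appears in no bag.

A tree decomposition must satisfy three properties: every vertex lies in some bag; for every edge, both endpoints lie together in some bag; and for every vertex, the bags containing it form a connected subtree. Here vertex a appears in no bag, so the decomposition is invalid.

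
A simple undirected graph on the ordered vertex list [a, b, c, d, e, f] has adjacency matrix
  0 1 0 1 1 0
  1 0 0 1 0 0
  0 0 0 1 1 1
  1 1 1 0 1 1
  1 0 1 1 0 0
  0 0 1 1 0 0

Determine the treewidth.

A width-2 tree decomposition is:
Bags: B1 = {a, d, e}  B2 = {c, d, e}  B3 = {c, d, f}  B4 = {a, b, d}
Tree: B1–B2, B2–B3, B1–B4
The largest bag has 3 vertices, giving width 2; this decomposition certifies tw(G) ≤ 2. On the other hand G contains the 3-clique {c, d, e}. A clique must lie in a single bag of any decomposition, so no decomposition can have width below 2. The upper and lower bounds meet at 2, so that is the treewidth.

2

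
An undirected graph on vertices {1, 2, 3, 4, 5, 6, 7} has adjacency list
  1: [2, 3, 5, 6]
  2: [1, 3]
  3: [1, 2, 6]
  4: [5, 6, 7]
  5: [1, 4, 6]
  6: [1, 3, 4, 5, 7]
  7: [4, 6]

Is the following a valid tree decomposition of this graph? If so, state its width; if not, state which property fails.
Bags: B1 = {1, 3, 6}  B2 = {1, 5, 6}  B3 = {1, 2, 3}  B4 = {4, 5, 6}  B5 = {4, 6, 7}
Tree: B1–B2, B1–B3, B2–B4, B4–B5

Yes; width 2.

Vertex coverage: the bags together contain {1, 2, 3, 4, 5, 6, 7}, the full vertex set. Edge coverage: each edge of G has both endpoints in at least one bag. Running intersection: for every vertex, the bags containing it form a connected subtree. All three properties hold, so this is a valid tree decomposition of width max|bag| − 1 = 2, and hence tw(G) ≤ 2.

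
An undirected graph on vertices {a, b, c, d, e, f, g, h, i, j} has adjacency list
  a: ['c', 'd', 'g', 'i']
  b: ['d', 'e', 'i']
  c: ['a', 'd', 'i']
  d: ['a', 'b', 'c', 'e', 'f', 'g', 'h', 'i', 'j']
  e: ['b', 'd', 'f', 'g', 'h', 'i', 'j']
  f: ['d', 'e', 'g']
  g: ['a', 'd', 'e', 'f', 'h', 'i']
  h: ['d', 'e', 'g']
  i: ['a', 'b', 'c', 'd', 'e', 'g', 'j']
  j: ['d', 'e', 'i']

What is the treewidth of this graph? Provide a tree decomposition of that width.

Treewidth 3.
One such decomposition:
Bags: B1 = {d, e, g, i}  B2 = {d, e, f, g}  B3 = {a, d, g, i}  B4 = {d, e, g, h}  B5 = {d, e, i, j}  B6 = {b, d, e, i}  B7 = {a, c, d, i}
Tree: B1–B2, B1–B3, B1–B4, B1–B5, B5–B6, B3–B7

The largest bag has 4 vertices, giving width 3; this decomposition certifies tw(G) ≤ 3. For the lower bound, the 4 vertices {d, e, g, h} are pairwise adjacent, and any tree decomposition puts a clique entirely inside one bag — forcing width ≥ 3. Hence tw(G) = 3 exactly.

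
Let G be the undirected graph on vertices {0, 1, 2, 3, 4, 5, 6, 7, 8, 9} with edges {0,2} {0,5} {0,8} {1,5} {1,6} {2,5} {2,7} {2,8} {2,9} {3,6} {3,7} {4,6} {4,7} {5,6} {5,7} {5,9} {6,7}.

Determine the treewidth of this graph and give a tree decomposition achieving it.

Treewidth 2.
Bags: B1 = {2, 5, 9}  B2 = {2, 5, 7}  B3 = {0, 2, 5}  B4 = {5, 6, 7}  B5 = {1, 5, 6}  B6 = {0, 2, 8}  B7 = {4, 6, 7}  B8 = {3, 6, 7}
Tree: B1–B2, B1–B3, B2–B4, B4–B5, B3–B6, B4–B7, B4–B8

The largest bag has 3 vertices, giving width 2; this decomposition certifies tw(G) ≤ 2. On the other hand G contains the 3-clique {0, 2, 8}. A clique must lie in a single bag of any decomposition, so no decomposition can have width below 2. The upper and lower bounds meet at 2, so that is the treewidth.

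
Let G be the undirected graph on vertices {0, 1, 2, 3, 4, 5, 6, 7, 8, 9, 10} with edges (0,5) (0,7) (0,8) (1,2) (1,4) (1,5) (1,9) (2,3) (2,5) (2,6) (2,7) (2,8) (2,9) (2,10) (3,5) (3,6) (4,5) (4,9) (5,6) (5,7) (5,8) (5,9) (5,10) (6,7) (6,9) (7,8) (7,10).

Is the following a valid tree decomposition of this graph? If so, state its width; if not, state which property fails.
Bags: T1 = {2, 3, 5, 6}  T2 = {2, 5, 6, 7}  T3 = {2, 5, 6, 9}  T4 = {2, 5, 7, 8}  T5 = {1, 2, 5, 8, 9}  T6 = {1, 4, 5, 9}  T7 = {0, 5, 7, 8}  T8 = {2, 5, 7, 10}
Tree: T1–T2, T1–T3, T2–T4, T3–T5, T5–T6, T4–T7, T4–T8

A tree decomposition must satisfy three properties: every vertex lies in some bag; for every edge, both endpoints lie together in some bag; and for every vertex, the bags containing it form a connected subtree. Here bags containing vertex 8 are not connected in the tree, so the decomposition is invalid.

No — bags containing vertex 8 are not connected in the tree.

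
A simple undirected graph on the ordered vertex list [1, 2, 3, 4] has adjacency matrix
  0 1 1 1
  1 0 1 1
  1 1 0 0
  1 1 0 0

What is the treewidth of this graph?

A width-2 tree decomposition is:
Bags: B1 = {1, 2, 3}  B2 = {1, 2, 4}
Tree: B1–B2
The largest bag has 3 vertices, giving width 2; this decomposition certifies tw(G) ≤ 2. Conversely, {1, 2, 3} is a clique of size 3, and the vertices of any clique must share a bag in every tree decomposition; so some bag has ≥ 3 vertices and tw(G) ≥ 2. Therefore the treewidth is 2.

2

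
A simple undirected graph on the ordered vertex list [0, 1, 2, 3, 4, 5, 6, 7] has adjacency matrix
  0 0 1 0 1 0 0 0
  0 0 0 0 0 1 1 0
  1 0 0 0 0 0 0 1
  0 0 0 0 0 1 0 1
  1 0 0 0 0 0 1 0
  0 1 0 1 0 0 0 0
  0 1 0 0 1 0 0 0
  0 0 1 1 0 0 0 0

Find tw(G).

A width-2 tree decomposition is:
Bags: B1 = {0, 4, 6}  B2 = {0, 2, 6}  B3 = {2, 6, 7}  B4 = {3, 6, 7}  B5 = {3, 5, 6}  B6 = {1, 5, 6}
Tree: B1–B2, B2–B3, B3–B4, B4–B5, B5–B6
Every bag has size at most 3, so the width is 3 − 1 = 2 and tw(G) ≤ 2. Since 6–4–0–2–7–3–5–1–6 is a cycle in G, G is not acyclic. Forests are exactly the graphs of treewidth ≤ 1, so tw(G) ≥ 2. Hence tw(G) = 2 exactly.

2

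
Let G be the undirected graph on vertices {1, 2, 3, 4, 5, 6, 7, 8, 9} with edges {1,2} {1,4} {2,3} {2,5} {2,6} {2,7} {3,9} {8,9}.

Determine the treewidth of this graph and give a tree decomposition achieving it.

Treewidth 1.
Bags: B1 = {1, 2}  B2 = {2, 7}  B3 = {2, 5}  B4 = {2, 6}  B5 = {2, 3}  B6 = {1, 4}  B7 = {3, 9}  B8 = {8, 9}
Tree: B1–B2, B2–B3, B2–B4, B4–B5, B1–B6, B5–B7, B7–B8

The largest bag has 2 vertices, giving width 1; this decomposition certifies tw(G) ≤ 1. Since G has at least one edge (e.g. 2–1), it is not an edgeless graph, so tw(G) ≥ 1. Therefore the treewidth is 1.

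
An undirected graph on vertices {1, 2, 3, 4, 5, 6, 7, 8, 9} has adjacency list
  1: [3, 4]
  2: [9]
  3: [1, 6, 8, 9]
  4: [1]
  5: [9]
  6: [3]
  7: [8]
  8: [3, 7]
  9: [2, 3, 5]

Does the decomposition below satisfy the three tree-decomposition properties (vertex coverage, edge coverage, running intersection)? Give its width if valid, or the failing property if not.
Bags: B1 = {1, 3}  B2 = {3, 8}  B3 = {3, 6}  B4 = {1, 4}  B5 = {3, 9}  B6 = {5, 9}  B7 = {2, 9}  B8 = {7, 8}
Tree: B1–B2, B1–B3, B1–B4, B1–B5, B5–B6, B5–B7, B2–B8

Yes; width 1.

Checking the three conditions: (i) the bags cover all of {1, 2, 3, 4, 5, 6, 7, 8, 9}; (ii) for each edge, some bag contains both endpoints; (iii) the bags containing any fixed vertex form a subtree. All hold, so the decomposition is valid with width 2 − 1 = 1.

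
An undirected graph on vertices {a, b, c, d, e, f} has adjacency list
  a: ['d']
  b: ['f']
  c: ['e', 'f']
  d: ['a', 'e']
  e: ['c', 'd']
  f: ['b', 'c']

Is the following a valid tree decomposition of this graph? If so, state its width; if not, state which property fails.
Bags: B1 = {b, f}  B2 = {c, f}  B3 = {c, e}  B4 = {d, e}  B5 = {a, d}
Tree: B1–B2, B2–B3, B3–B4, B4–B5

Checking the three conditions: (i) the bags cover all of {a, b, c, d, e, f}; (ii) for each edge, some bag contains both endpoints; (iii) the bags containing any fixed vertex form a subtree. All hold, so the decomposition is valid with width 2 − 1 = 1.

Yes; width 1.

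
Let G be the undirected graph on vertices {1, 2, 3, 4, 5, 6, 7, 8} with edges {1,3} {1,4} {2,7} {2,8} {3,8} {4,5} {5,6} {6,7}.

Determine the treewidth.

2

A width-2 tree decomposition is:
Bags: B1 = {5, 6, 7}  B2 = {2, 5, 7}  B3 = {2, 5, 8}  B4 = {3, 5, 8}  B5 = {1, 3, 5}  B6 = {1, 4, 5}
Tree: B1–B2, B2–B3, B3–B4, B4–B5, B5–B6
Each bag holds 3 vertices, so the decomposition has width 2, which upper-bounds the treewidth. The edges 5–6–7–2–8–3–1–4–5 form a cycle, so G is not a tree and its treewidth is at least 2. The upper and lower bounds meet at 2, so that is the treewidth.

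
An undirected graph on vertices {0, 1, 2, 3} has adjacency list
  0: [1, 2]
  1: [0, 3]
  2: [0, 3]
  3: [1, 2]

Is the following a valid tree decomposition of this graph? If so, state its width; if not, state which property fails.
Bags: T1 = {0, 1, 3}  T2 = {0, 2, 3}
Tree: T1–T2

Checking the three conditions: (i) the bags cover all of {0, 1, 2, 3}; (ii) for each edge, some bag contains both endpoints; (iii) the bags containing any fixed vertex form a subtree. All hold, so the decomposition is valid with width 3 − 1 = 2.

Yes; width 2.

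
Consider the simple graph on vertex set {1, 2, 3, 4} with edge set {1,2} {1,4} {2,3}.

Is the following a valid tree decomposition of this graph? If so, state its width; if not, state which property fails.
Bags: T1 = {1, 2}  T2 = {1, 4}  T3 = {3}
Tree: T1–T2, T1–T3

No — edge (2,3) lies in no bag.

A tree decomposition must satisfy three properties: every vertex lies in some bag; for every edge, both endpoints lie together in some bag; and for every vertex, the bags containing it form a connected subtree. Here edge (2,3) lies in no bag, so the decomposition is invalid.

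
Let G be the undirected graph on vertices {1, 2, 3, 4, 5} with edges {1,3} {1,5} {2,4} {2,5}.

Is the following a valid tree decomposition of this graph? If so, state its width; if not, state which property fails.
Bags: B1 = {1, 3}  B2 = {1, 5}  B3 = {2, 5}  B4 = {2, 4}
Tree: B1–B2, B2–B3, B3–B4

Yes; width 1.

Checking the three conditions: (i) the bags cover all of {1, 2, 3, 4, 5}; (ii) for each edge, some bag contains both endpoints; (iii) the bags containing any fixed vertex form a subtree. All hold, so the decomposition is valid with width 2 − 1 = 1.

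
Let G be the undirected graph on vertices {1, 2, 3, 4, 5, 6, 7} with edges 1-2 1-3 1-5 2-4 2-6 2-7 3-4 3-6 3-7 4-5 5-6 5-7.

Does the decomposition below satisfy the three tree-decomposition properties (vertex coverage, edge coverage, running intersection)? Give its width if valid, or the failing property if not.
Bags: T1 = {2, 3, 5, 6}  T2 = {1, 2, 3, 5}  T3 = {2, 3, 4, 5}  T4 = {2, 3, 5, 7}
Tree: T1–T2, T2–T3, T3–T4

Vertex coverage: the bags together contain {1, 2, 3, 4, 5, 6, 7}, the full vertex set. Edge coverage: each edge of G has both endpoints in at least one bag. Running intersection: for every vertex, the bags containing it form a connected subtree. All three properties hold, so this is a valid tree decomposition of width max|bag| − 1 = 3, and hence tw(G) ≤ 3.

Yes; width 3.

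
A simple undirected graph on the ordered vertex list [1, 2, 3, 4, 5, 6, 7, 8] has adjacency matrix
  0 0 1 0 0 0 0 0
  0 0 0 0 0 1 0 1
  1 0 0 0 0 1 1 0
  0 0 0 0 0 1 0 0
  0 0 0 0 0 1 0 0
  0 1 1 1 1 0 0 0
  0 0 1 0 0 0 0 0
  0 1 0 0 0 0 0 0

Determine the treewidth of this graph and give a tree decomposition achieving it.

Treewidth 1.
One such decomposition:
Bags: B1 = {3, 7}  B2 = {3, 6}  B3 = {1, 3}  B4 = {2, 6}  B5 = {5, 6}  B6 = {4, 6}  B7 = {2, 8}
Tree: B1–B2, B2–B3, B2–B4, B4–B5, B5–B6, B4–B7

The largest bag has 2 vertices, giving width 1; this decomposition certifies tw(G) ≤ 1. G has an edge, so its treewidth is at least 1. The upper and lower bounds meet at 1, so that is the treewidth.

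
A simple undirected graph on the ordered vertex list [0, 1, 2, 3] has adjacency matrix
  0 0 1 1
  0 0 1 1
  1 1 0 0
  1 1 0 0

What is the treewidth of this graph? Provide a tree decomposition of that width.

Each bag holds 3 vertices, so the decomposition has width 2, which upper-bounds the treewidth. The edges 3–0–2–1–3 form a cycle, so G is not a tree and its treewidth is at least 2. Therefore the treewidth is 2.

Treewidth 2.
Bags: B1 = {0, 2, 3}  B2 = {1, 2, 3}
Tree: B1–B2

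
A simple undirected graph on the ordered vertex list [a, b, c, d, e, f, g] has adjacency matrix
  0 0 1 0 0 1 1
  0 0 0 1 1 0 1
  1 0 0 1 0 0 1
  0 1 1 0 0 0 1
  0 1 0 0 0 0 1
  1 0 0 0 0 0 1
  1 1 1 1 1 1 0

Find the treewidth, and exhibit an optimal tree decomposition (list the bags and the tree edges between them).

Treewidth 2.
One optimal decomposition is:
Bags: B1 = {b, e, g}  B2 = {b, d, g}  B3 = {c, d, g}  B4 = {a, c, g}  B5 = {a, f, g}
Tree: B1–B2, B2–B3, B3–B4, B4–B5

The largest bag has 3 vertices, giving width 2; this decomposition certifies tw(G) ≤ 2. Conversely, {c, d, g} is a clique of size 3, and the vertices of any clique must share a bag in every tree decomposition; so some bag has ≥ 3 vertices and tw(G) ≥ 2. Hence tw(G) = 2 exactly.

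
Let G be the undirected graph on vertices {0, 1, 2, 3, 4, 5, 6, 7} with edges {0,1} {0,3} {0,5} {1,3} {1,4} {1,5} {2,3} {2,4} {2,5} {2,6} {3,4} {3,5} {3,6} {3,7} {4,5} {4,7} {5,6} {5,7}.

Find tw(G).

3

A width-3 tree decomposition is:
Bags: B1 = {1, 3, 4, 5}  B2 = {3, 4, 5, 7}  B3 = {0, 1, 3, 5}  B4 = {2, 3, 4, 5}  B5 = {2, 3, 5, 6}
Tree: B1–B2, B1–B3, B2–B4, B4–B5
The largest bag has 4 vertices, giving width 3; this decomposition certifies tw(G) ≤ 3. For the lower bound, the 4 vertices {0, 1, 3, 5} are pairwise adjacent, and any tree decomposition puts a clique entirely inside one bag — forcing width ≥ 3. Hence tw(G) = 3 exactly.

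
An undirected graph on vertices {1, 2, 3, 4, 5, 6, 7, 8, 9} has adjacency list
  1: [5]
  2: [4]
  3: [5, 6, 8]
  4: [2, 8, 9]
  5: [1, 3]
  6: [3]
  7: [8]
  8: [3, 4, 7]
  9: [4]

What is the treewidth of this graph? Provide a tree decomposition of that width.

The largest bag has 2 vertices, giving width 1; this decomposition certifies tw(G) ≤ 1. Since G has at least one edge (e.g. 8–3), it is not an edgeless graph, so tw(G) ≥ 1. Therefore the treewidth is 1.

Treewidth 1.
One such decomposition:
Bags: B1 = {3, 8}  B2 = {4, 8}  B3 = {2, 4}  B4 = {4, 9}  B5 = {3, 6}  B6 = {3, 5}  B7 = {7, 8}  B8 = {1, 5}
Tree: B1–B2, B2–B3, B2–B4, B1–B5, B1–B6, B2–B7, B6–B8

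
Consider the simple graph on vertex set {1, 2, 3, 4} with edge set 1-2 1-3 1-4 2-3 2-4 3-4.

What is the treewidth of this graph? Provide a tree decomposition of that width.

Treewidth 3.
Bags: B1 = {1, 2, 3, 4}
Tree: (single bag)

A single bag containing all 4 vertices is trivially a valid decomposition of width 3. On the other hand G contains the 4-clique {1, 2, 3, 4}. A clique must lie in a single bag of any decomposition, so no decomposition can have width below 3. The upper and lower bounds meet at 3, so that is the treewidth.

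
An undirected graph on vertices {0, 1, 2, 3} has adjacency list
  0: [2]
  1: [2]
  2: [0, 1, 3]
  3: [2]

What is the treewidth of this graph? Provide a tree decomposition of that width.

Treewidth 1.
Bags: B1 = {1, 2}  B2 = {2, 3}  B3 = {0, 2}
Tree: B1–B2, B1–B3

Every bag has size at most 2, so the width is 2 − 1 = 1 and tw(G) ≤ 1. Any graph with an edge has treewidth ≥ 1, and G has the edge 2–1. Combining the bounds, tw(G) = 1.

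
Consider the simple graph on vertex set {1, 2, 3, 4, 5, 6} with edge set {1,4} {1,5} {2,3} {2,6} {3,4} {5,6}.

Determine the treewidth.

2

A width-2 tree decomposition is:
Bags: B1 = {1, 4, 5}  B2 = {4, 5, 6}  B3 = {2, 4, 6}  B4 = {2, 3, 4}
Tree: B1–B2, B2–B3, B3–B4
The largest bag has 3 vertices, giving width 2; this decomposition certifies tw(G) ≤ 2. The edges 4–1–5–6–2–3–4 form a cycle, so G is not a tree and its treewidth is at least 2. Hence tw(G) = 2 exactly.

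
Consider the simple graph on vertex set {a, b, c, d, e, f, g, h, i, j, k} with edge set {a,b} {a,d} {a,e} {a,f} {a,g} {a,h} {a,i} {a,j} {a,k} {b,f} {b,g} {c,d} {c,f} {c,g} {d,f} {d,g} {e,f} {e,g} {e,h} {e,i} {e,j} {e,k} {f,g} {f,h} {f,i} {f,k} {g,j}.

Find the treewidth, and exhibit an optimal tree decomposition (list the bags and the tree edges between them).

Treewidth 3.
Bags: B1 = {a, d, f, g}  B2 = {a, e, f, g}  B3 = {a, e, f, i}  B4 = {a, b, f, g}  B5 = {c, d, f, g}  B6 = {a, e, f, h}  B7 = {a, e, g, j}  B8 = {a, e, f, k}
Tree: B1–B2, B2–B3, B1–B4, B1–B5, B2–B6, B2–B7, B3–B8

The largest bag has 4 vertices, giving width 3; this decomposition certifies tw(G) ≤ 3. On the other hand G contains the 4-clique {a, e, g, j}. A clique must lie in a single bag of any decomposition, so no decomposition can have width below 3. The upper and lower bounds meet at 3, so that is the treewidth.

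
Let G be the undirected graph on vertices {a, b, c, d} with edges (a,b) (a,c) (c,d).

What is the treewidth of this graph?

1

A width-1 tree decomposition is:
Bags: B1 = {a, c}  B2 = {c, d}  B3 = {a, b}
Tree: B1–B2, B1–B3
Every bag has size at most 2, so the width is 2 − 1 = 1 and tw(G) ≤ 1. Any graph with an edge has treewidth ≥ 1, and G has the edge c–a. Combining the bounds, tw(G) = 1.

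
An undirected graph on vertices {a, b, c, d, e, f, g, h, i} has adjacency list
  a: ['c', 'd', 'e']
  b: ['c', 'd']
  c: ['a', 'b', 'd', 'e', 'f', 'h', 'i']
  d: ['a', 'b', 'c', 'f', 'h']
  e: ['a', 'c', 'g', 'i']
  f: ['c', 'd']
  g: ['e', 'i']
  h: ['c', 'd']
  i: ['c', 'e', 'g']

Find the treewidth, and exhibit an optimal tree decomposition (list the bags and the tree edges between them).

Treewidth 2.
One such decomposition:
Bags: B1 = {c, e, i}  B2 = {e, g, i}  B3 = {a, c, e}  B4 = {a, c, d}  B5 = {c, d, f}  B6 = {b, c, d}  B7 = {c, d, h}
Tree: B1–B2, B1–B3, B3–B4, B4–B5, B4–B6, B4–B7

Every bag has size at most 3, so the width is 3 − 1 = 2 and tw(G) ≤ 2. Conversely, {e, g, i} is a clique of size 3, and the vertices of any clique must share a bag in every tree decomposition; so some bag has ≥ 3 vertices and tw(G) ≥ 2. Hence tw(G) = 2 exactly.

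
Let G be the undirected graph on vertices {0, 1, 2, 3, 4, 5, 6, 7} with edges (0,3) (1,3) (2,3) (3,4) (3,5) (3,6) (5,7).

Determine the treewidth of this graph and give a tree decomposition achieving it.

Each bag holds 2 vertices, so the decomposition has width 1, which upper-bounds the treewidth. Any graph with an edge has treewidth ≥ 1, and G has the edge 5–3. Hence tw(G) = 1 exactly.

Treewidth 1.
One optimal decomposition is:
Bags: B1 = {3, 5}  B2 = {3, 4}  B3 = {2, 3}  B4 = {3, 6}  B5 = {5, 7}  B6 = {0, 3}  B7 = {1, 3}
Tree: B1–B2, B1–B3, B1–B4, B1–B5, B1–B6, B6–B7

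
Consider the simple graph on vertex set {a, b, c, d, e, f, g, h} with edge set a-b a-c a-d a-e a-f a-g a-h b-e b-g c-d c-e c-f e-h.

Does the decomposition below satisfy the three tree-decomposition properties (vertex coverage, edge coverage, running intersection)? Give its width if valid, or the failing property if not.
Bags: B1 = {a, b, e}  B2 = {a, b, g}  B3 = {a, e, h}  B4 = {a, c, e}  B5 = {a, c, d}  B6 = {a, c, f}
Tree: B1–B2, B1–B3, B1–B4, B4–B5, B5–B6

Every vertex of G appears in some bag (union = {a, b, c, d, e, f, g, h}); every edge is covered by a bag; and for each vertex v the set of bags containing v is connected in the bag tree. The decomposition is therefore valid. The largest bag has 3 vertices, so the width is 2.

Yes; width 2.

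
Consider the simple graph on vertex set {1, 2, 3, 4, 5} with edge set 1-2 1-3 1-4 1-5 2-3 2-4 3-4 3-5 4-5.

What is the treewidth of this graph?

3

A width-3 tree decomposition is:
Bags: B1 = {1, 2, 3, 4}  B2 = {1, 3, 4, 5}
Tree: B1–B2
Every bag has size at most 4, so the width is 4 − 1 = 3 and tw(G) ≤ 3. For the lower bound, the 4 vertices {1, 2, 3, 4} are pairwise adjacent, and any tree decomposition puts a clique entirely inside one bag — forcing width ≥ 3. Hence tw(G) = 3 exactly.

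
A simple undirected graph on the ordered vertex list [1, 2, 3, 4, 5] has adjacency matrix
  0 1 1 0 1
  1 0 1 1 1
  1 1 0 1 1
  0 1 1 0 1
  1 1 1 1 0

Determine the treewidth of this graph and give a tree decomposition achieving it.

The largest bag has 4 vertices, giving width 3; this decomposition certifies tw(G) ≤ 3. For the lower bound, the 4 vertices {1, 2, 3, 5} are pairwise adjacent, and any tree decomposition puts a clique entirely inside one bag — forcing width ≥ 3. The upper and lower bounds meet at 3, so that is the treewidth.

Treewidth 3.
Bags: B1 = {2, 3, 4, 5}  B2 = {1, 2, 3, 5}
Tree: B1–B2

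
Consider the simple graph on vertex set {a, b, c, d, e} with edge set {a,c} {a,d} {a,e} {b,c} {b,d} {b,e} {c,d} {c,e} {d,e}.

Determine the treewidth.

A width-3 tree decomposition is:
Bags: B1 = {a, c, d, e}  B2 = {b, c, d, e}
Tree: B1–B2
Each bag holds 4 vertices, so the decomposition has width 3, which upper-bounds the treewidth. Conversely, {a, c, d, e} is a clique of size 4, and the vertices of any clique must share a bag in every tree decomposition; so some bag has ≥ 4 vertices and tw(G) ≥ 3. Hence tw(G) = 3 exactly.

3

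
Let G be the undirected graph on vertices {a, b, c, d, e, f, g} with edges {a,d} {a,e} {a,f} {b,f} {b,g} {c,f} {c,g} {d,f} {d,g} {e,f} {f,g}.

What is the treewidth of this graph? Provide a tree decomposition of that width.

Each bag holds 3 vertices, so the decomposition has width 2, which upper-bounds the treewidth. On the other hand G contains the 3-clique {d, f, g}. A clique must lie in a single bag of any decomposition, so no decomposition can have width below 2. Therefore the treewidth is 2.

Treewidth 2.
One such decomposition:
Bags: B1 = {a, e, f}  B2 = {a, d, f}  B3 = {d, f, g}  B4 = {b, f, g}  B5 = {c, f, g}
Tree: B1–B2, B2–B3, B3–B4, B4–B5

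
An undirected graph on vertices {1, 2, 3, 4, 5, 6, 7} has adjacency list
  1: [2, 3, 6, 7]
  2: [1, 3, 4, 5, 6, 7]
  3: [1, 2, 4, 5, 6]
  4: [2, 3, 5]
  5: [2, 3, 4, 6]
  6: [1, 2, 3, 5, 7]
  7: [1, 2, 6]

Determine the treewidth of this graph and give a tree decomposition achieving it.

Treewidth 3.
One optimal decomposition is:
Bags: B1 = {1, 2, 3, 6}  B2 = {1, 2, 6, 7}  B3 = {2, 3, 5, 6}  B4 = {2, 3, 4, 5}
Tree: B1–B2, B1–B3, B3–B4

Every bag has size at most 4, so the width is 4 − 1 = 3 and tw(G) ≤ 3. Conversely, {1, 2, 3, 6} is a clique of size 4, and the vertices of any clique must share a bag in every tree decomposition; so some bag has ≥ 4 vertices and tw(G) ≥ 3. Combining the bounds, tw(G) = 3.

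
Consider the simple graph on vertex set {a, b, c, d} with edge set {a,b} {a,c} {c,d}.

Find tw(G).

1

A width-1 tree decomposition is:
Bags: B1 = {a, c}  B2 = {a, b}  B3 = {c, d}
Tree: B1–B2, B1–B3
Every bag has size at most 2, so the width is 2 − 1 = 1 and tw(G) ≤ 1. Since G has at least one edge (e.g. c–a), it is not an edgeless graph, so tw(G) ≥ 1. Hence tw(G) = 1 exactly.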